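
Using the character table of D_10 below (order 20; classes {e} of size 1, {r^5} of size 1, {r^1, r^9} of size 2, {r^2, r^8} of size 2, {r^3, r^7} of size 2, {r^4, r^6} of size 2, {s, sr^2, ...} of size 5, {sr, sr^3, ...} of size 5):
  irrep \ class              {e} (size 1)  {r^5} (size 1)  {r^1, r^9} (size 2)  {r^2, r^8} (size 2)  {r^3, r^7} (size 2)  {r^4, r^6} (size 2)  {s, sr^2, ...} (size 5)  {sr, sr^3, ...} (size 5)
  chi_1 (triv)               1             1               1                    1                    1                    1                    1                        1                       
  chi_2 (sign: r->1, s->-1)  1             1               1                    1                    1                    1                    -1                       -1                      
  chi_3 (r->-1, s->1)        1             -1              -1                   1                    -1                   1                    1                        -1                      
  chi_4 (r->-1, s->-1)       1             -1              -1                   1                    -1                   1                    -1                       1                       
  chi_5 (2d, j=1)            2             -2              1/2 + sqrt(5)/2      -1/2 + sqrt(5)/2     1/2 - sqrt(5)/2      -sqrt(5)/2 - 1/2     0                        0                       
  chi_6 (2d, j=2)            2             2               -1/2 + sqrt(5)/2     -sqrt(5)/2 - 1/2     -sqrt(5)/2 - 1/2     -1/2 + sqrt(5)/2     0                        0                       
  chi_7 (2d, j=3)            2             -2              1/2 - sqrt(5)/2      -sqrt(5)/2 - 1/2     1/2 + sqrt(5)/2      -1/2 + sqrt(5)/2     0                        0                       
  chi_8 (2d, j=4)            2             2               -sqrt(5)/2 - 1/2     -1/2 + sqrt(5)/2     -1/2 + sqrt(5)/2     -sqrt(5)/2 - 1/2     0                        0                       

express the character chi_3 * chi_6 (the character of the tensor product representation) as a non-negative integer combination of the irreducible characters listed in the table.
chi_3 tensor chi_6 = chi_7 (all other irreducibles have multiplicity 0).

Details: The character of a tensor product is the pointwise product (chi_3 * chi_6)(C) = chi_3(C) * chi_6(C):
  {e}: (1)*(2), {r^5}: (-1)*(2), {r^1, r^9}: (-1)*(-1/2 + sqrt(5)/2), {r^2, r^8}: (1)*(-sqrt(5)/2 - 1/2), {r^3, r^7}: (-1)*(-sqrt(5)/2 - 1/2), {r^4, r^6}: (1)*(-1/2 + sqrt(5)/2), {s, sr^2, ...}: (1)*(0), {sr, sr^3, ...}: (-1)*(0)
so (chi_3 * chi_6) takes values
  {e} -> 2, {r^5} -> -2, {r^1, r^9} -> 1/2 - sqrt(5)/2, {r^2, r^8} -> -sqrt(5)/2 - 1/2, {r^3, r^7} -> 1/2 + sqrt(5)/2, {r^4, r^6} -> -1/2 + sqrt(5)/2, {s, sr^2, ...} -> 0, {sr, sr^3, ...} -> 0.
Now take the inner product of this character with each irreducible chi from the table, <chi_3*chi_6, chi> = (1/20) sum_C |C| (chi_3*chi_6)(C) conj(chi(C)):
  <chi_3*chi_6, chi_1> = (1/20)[1*(2)*conj(1) + 1*(-2)*conj(1) + 2*(1/2 - sqrt(5)/2)*conj(1) + 2*(-sqrt(5)/2 - 1/2)*conj(1) + 2*(1/2 + sqrt(5)/2)*conj(1) + 2*(-1/2 + sqrt(5)/2)*conj(1) + 5*(0)*conj(1) + 5*(0)*conj(1)]
      = (1/20)[(2) + (-2) + (1 - sqrt(5)) + (-sqrt(5) - 1) + (1 + sqrt(5)) + (-1 + sqrt(5)) + (0) + (0)] = 0/20 = 0
  <chi_3*chi_6, chi_2> = (1/20)[1*(2)*conj(1) + 1*(-2)*conj(1) + 2*(1/2 - sqrt(5)/2)*conj(1) + 2*(-sqrt(5)/2 - 1/2)*conj(1) + 2*(1/2 + sqrt(5)/2)*conj(1) + 2*(-1/2 + sqrt(5)/2)*conj(1) + 5*(0)*conj(-1) + 5*(0)*conj(-1)]
      = (1/20)[(2) + (-2) + (1 - sqrt(5)) + (-sqrt(5) - 1) + (1 + sqrt(5)) + (-1 + sqrt(5)) + (0) + (0)] = 0/20 = 0
  <chi_3*chi_6, chi_3> = (1/20)[1*(2)*conj(1) + 1*(-2)*conj(-1) + 2*(1/2 - sqrt(5)/2)*conj(-1) + 2*(-sqrt(5)/2 - 1/2)*conj(1) + 2*(1/2 + sqrt(5)/2)*conj(-1) + 2*(-1/2 + sqrt(5)/2)*conj(1) + 5*(0)*conj(1) + 5*(0)*conj(-1)]
      = (1/20)[(2) + (2) + (-1 + sqrt(5)) + (-sqrt(5) - 1) + (-sqrt(5) - 1) + (-1 + sqrt(5)) + (0) + (0)] = 0/20 = 0
  <chi_3*chi_6, chi_4> = (1/20)[1*(2)*conj(1) + 1*(-2)*conj(-1) + 2*(1/2 - sqrt(5)/2)*conj(-1) + 2*(-sqrt(5)/2 - 1/2)*conj(1) + 2*(1/2 + sqrt(5)/2)*conj(-1) + 2*(-1/2 + sqrt(5)/2)*conj(1) + 5*(0)*conj(-1) + 5*(0)*conj(1)]
      = (1/20)[(2) + (2) + (-1 + sqrt(5)) + (-sqrt(5) - 1) + (-sqrt(5) - 1) + (-1 + sqrt(5)) + (0) + (0)] = 0/20 = 0
  <chi_3*chi_6, chi_5> = (1/20)[1*(2)*conj(2) + 1*(-2)*conj(-2) + 2*(1/2 - sqrt(5)/2)*conj(1/2 + sqrt(5)/2) + 2*(-sqrt(5)/2 - 1/2)*conj(-1/2 + sqrt(5)/2) + 2*(1/2 + sqrt(5)/2)*conj(1/2 - sqrt(5)/2) + 2*(-1/2 + sqrt(5)/2)*conj(-sqrt(5)/2 - 1/2) + 5*(0)*conj(0) + 5*(0)*conj(0)]
      = (1/20)[(4) + (4) + (-2) + (-2) + (-2) + (-2) + (0) + (0)] = 0/20 = 0
  <chi_3*chi_6, chi_6> = (1/20)[1*(2)*conj(2) + 1*(-2)*conj(2) + 2*(1/2 - sqrt(5)/2)*conj(-1/2 + sqrt(5)/2) + 2*(-sqrt(5)/2 - 1/2)*conj(-sqrt(5)/2 - 1/2) + 2*(1/2 + sqrt(5)/2)*conj(-sqrt(5)/2 - 1/2) + 2*(-1/2 + sqrt(5)/2)*conj(-1/2 + sqrt(5)/2) + 5*(0)*conj(0) + 5*(0)*conj(0)]
      = (1/20)[(4) + (-4) + (-3 + sqrt(5)) + (sqrt(5) + 3) + (-3 - sqrt(5)) + (3 - sqrt(5)) + (0) + (0)] = 0/20 = 0
  <chi_3*chi_6, chi_7> = (1/20)[1*(2)*conj(2) + 1*(-2)*conj(-2) + 2*(1/2 - sqrt(5)/2)*conj(1/2 - sqrt(5)/2) + 2*(-sqrt(5)/2 - 1/2)*conj(-sqrt(5)/2 - 1/2) + 2*(1/2 + sqrt(5)/2)*conj(1/2 + sqrt(5)/2) + 2*(-1/2 + sqrt(5)/2)*conj(-1/2 + sqrt(5)/2) + 5*(0)*conj(0) + 5*(0)*conj(0)]
      = (1/20)[(4) + (4) + (3 - sqrt(5)) + (sqrt(5) + 3) + (sqrt(5) + 3) + (3 - sqrt(5)) + (0) + (0)] = 20/20 = 1
  <chi_3*chi_6, chi_8> = (1/20)[1*(2)*conj(2) + 1*(-2)*conj(2) + 2*(1/2 - sqrt(5)/2)*conj(-sqrt(5)/2 - 1/2) + 2*(-sqrt(5)/2 - 1/2)*conj(-1/2 + sqrt(5)/2) + 2*(1/2 + sqrt(5)/2)*conj(-1/2 + sqrt(5)/2) + 2*(-1/2 + sqrt(5)/2)*conj(-sqrt(5)/2 - 1/2) + 5*(0)*conj(0) + 5*(0)*conj(0)]
      = (1/20)[(4) + (-4) + (2) + (-2) + (2) + (-2) + (0) + (0)] = 0/20 = 0
Hence the multiplicities are chi_7: 1. Dimension check: dim(chi_3)*dim(chi_6) = 1*2 = 2 and sum (mult * dim) = 1*2 = 2.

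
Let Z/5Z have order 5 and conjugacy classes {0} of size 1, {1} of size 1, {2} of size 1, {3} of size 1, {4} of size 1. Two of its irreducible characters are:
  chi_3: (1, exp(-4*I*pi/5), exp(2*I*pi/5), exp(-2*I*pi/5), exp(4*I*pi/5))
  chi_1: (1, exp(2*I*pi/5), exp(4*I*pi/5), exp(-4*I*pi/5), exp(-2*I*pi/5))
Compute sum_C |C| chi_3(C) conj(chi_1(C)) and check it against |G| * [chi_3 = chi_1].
Sum = 0; so <chi_3, chi_1> = 0 (distinct irreducibles are orthogonal).

Derivation: Compute term by term over conjugacy classes (|C| * chi_3(C) * conj(chi_1(C))):
  1*(1)*conj(1) + 1*(exp(-4*I*pi/5))*conj(exp(2*I*pi/5)) + 1*(exp(2*I*pi/5))*conj(exp(4*I*pi/5)) + 1*(exp(-2*I*pi/5))*conj(exp(-4*I*pi/5)) + 1*(exp(4*I*pi/5))*conj(exp(-2*I*pi/5))
  = (1) + (exp(4*I*pi/5)) + (exp(-2*I*pi/5)) + (exp(2*I*pi/5)) + (exp(-4*I*pi/5))
  = 0.
(Exp terms are combined using exp(i*s)*conj(exp(i*t)) = exp(i*(s-t)), and sums of them are collapsed using the identity that for every m > 1 the m distinct m-th roots of unity sum to 0, e.g. 1 + exp(2*I*pi/3) + exp(-2*I*pi/3) = 0.)
Dividing by |G| = 5 gives 0/5 = 0, matching the row-orthogonality relation <chi_3, chi_1> = [chi_3 = chi_1].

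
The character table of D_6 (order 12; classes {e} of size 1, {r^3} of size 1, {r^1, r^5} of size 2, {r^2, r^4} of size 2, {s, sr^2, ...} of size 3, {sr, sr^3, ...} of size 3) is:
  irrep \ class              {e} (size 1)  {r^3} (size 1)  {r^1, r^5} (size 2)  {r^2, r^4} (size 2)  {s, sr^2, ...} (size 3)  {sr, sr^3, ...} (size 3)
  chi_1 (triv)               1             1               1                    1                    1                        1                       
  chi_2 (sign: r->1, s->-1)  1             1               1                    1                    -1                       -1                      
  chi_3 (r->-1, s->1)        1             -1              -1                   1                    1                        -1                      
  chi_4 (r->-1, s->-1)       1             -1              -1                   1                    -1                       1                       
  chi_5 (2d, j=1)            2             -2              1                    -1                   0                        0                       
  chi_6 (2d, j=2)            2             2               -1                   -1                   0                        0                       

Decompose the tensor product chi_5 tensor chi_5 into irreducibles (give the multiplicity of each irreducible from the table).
chi_5 tensor chi_5 = chi_1 + chi_2 + chi_6 (all other irreducibles have multiplicity 0).

Reasoning: The character of a tensor product is the pointwise product (chi_5 * chi_5)(C) = chi_5(C) * chi_5(C):
  {e}: (2)*(2), {r^3}: (-2)*(-2), {r^1, r^5}: (1)*(1), {r^2, r^4}: (-1)*(-1), {s, sr^2, ...}: (0)*(0), {sr, sr^3, ...}: (0)*(0)
so (chi_5 * chi_5) takes values
  {e} -> 4, {r^3} -> 4, {r^1, r^5} -> 1, {r^2, r^4} -> 1, {s, sr^2, ...} -> 0, {sr, sr^3, ...} -> 0.
Now take the inner product of this character with each irreducible chi from the table, <chi_5*chi_5, chi> = (1/12) sum_C |C| (chi_5*chi_5)(C) conj(chi(C)):
  <chi_5*chi_5, chi_1> = (1/12)[1*(4)*conj(1) + 1*(4)*conj(1) + 2*(1)*conj(1) + 2*(1)*conj(1) + 3*(0)*conj(1) + 3*(0)*conj(1)]
      = (1/12)[(4) + (4) + (2) + (2) + (0) + (0)] = 12/12 = 1
  <chi_5*chi_5, chi_2> = (1/12)[1*(4)*conj(1) + 1*(4)*conj(1) + 2*(1)*conj(1) + 2*(1)*conj(1) + 3*(0)*conj(-1) + 3*(0)*conj(-1)]
      = (1/12)[(4) + (4) + (2) + (2) + (0) + (0)] = 12/12 = 1
  <chi_5*chi_5, chi_3> = (1/12)[1*(4)*conj(1) + 1*(4)*conj(-1) + 2*(1)*conj(-1) + 2*(1)*conj(1) + 3*(0)*conj(1) + 3*(0)*conj(-1)]
      = (1/12)[(4) + (-4) + (-2) + (2) + (0) + (0)] = 0/12 = 0
  <chi_5*chi_5, chi_4> = (1/12)[1*(4)*conj(1) + 1*(4)*conj(-1) + 2*(1)*conj(-1) + 2*(1)*conj(1) + 3*(0)*conj(-1) + 3*(0)*conj(1)]
      = (1/12)[(4) + (-4) + (-2) + (2) + (0) + (0)] = 0/12 = 0
  <chi_5*chi_5, chi_5> = (1/12)[1*(4)*conj(2) + 1*(4)*conj(-2) + 2*(1)*conj(1) + 2*(1)*conj(-1) + 3*(0)*conj(0) + 3*(0)*conj(0)]
      = (1/12)[(8) + (-8) + (2) + (-2) + (0) + (0)] = 0/12 = 0
  <chi_5*chi_5, chi_6> = (1/12)[1*(4)*conj(2) + 1*(4)*conj(2) + 2*(1)*conj(-1) + 2*(1)*conj(-1) + 3*(0)*conj(0) + 3*(0)*conj(0)]
      = (1/12)[(8) + (8) + (-2) + (-2) + (0) + (0)] = 12/12 = 1
Hence the multiplicities are chi_1: 1, chi_2: 1, chi_6: 1. Dimension check: dim(chi_5)*dim(chi_5) = 2*2 = 4 and sum (mult * dim) = 1*1 + 1*1 + 1*2 = 4.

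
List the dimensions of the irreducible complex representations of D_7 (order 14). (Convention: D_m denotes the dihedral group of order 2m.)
Dimensions: 1, 1, 2, 2, 2

There are 5 irreducibles (= number of conjugacy classes). Their dimensions d_i satisfy sum d_i^2 = |G| = 14: 1 + 1 + 4 + 4 + 4 = 14.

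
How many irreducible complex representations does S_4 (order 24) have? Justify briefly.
5

Derivation: The number of irreducible complex representations of a finite group equals its number of conjugacy classes. Conjugacy classes in S_4 correspond to cycle types, i.e. partitions of 4; there are p(4) = 5 of them, so S_4 (order 24) has exactly 5 irreducible complex representations.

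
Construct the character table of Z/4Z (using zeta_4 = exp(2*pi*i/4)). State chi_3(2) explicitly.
Character table of Z/4Z (irreps indexed chi_0,...,chi_3 with chi_k(m) = zeta_4^(k*m), zeta_4 = exp(2*pi*i/4)):
  irrep \ class  {0} (size 1)  {1} (size 1)  {2} (size 1)  {3} (size 1)
  chi_0          1             1             1             1           
  chi_1          1             I             -1            -I          
  chi_2          1             -1            1             -1          
  chi_3          1             -I            -1            I           

Spot check: chi_3(2) = zeta_4^(3*2) = zeta_4^6 = -1.

Solution. Z/4Z is abelian, so all 4 irreducible complex representations are 1-dimensional. They are given by chi_k(m) = zeta_4^(k*m) for k = 0,...,3. Row orthogonality: sum_m chi_k(m) conj(chi_l(m)) = 4 * [k = l].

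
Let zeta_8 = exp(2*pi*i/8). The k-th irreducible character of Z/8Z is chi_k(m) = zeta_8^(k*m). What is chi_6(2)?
chi_6(2) = zeta_8^12 = -1

Solution. chi_6(2) = zeta_8^(6*2) = zeta_8^12. Since zeta_8^8 = 1, this equals zeta_8^4 = exp(2*pi*i*4/8) = -1.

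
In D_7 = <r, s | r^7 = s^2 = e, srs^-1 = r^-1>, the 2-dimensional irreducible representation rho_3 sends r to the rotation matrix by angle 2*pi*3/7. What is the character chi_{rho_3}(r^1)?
chi_{rho_3}(r^1) = 2*cos(2*pi*3*1/7) = -2*cos(pi/7)

rho_3(r^1) is rotation by angle 2*pi*3*1/7, whose trace is 2*cos(2*pi*3*1/7) = -2*cos(pi/7).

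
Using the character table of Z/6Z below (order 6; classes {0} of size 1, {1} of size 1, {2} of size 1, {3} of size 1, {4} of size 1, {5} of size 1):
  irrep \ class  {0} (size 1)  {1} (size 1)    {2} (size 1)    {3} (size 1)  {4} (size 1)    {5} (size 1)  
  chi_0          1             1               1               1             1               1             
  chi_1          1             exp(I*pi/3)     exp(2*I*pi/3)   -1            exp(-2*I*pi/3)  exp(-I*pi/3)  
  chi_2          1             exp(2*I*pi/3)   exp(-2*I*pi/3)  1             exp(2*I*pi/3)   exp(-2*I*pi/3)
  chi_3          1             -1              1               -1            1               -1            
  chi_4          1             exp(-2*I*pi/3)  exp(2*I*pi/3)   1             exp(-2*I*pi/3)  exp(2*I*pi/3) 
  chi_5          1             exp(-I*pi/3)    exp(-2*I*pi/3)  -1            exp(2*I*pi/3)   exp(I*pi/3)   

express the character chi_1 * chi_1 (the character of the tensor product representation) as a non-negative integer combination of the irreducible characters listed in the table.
chi_1 tensor chi_1 = chi_2 (all other irreducibles have multiplicity 0).

Proof sketch: The character of a tensor product is the pointwise product (chi_1 * chi_1)(C) = chi_1(C) * chi_1(C):
  {0}: (1)*(1), {1}: (exp(I*pi/3))*(exp(I*pi/3)), {2}: (exp(2*I*pi/3))*(exp(2*I*pi/3)), {3}: (-1)*(-1), {4}: (exp(-2*I*pi/3))*(exp(-2*I*pi/3)), {5}: (exp(-I*pi/3))*(exp(-I*pi/3))
so (chi_1 * chi_1) takes values
  {0} -> 1, {1} -> exp(2*I*pi/3), {2} -> exp(-2*I*pi/3), {3} -> 1, {4} -> exp(2*I*pi/3), {5} -> exp(-2*I*pi/3).
Now take the inner product of this character with each irreducible chi from the table, <chi_1*chi_1, chi> = (1/6) sum_C |C| (chi_1*chi_1)(C) conj(chi(C)):
  <chi_1*chi_1, chi_0> = (1/6)[1*(1)*conj(1) + 1*(exp(2*I*pi/3))*conj(1) + 1*(exp(-2*I*pi/3))*conj(1) + 1*(1)*conj(1) + 1*(exp(2*I*pi/3))*conj(1) + 1*(exp(-2*I*pi/3))*conj(1)]
      = (1/6)[(1) + (exp(2*I*pi/3)) + (exp(-2*I*pi/3)) + (1) + (exp(2*I*pi/3)) + (exp(-2*I*pi/3))] = 0/6 = 0
  <chi_1*chi_1, chi_1> = (1/6)[1*(1)*conj(1) + 1*(exp(2*I*pi/3))*conj(exp(I*pi/3)) + 1*(exp(-2*I*pi/3))*conj(exp(2*I*pi/3)) + 1*(1)*conj(-1) + 1*(exp(2*I*pi/3))*conj(exp(-2*I*pi/3)) + 1*(exp(-2*I*pi/3))*conj(exp(-I*pi/3))]
      = (1/6)[(1) + (exp(I*pi/3)) + (exp(2*I*pi/3)) + (-1) + (exp(-2*I*pi/3)) + (exp(-I*pi/3))] = 0/6 = 0
  <chi_1*chi_1, chi_2> = (1/6)[1*(1)*conj(1) + 1*(exp(2*I*pi/3))*conj(exp(2*I*pi/3)) + 1*(exp(-2*I*pi/3))*conj(exp(-2*I*pi/3)) + 1*(1)*conj(1) + 1*(exp(2*I*pi/3))*conj(exp(2*I*pi/3)) + 1*(exp(-2*I*pi/3))*conj(exp(-2*I*pi/3))]
      = (1/6)[(1) + (1) + (1) + (1) + (1) + (1)] = 6/6 = 1
  <chi_1*chi_1, chi_3> = (1/6)[1*(1)*conj(1) + 1*(exp(2*I*pi/3))*conj(-1) + 1*(exp(-2*I*pi/3))*conj(1) + 1*(1)*conj(-1) + 1*(exp(2*I*pi/3))*conj(1) + 1*(exp(-2*I*pi/3))*conj(-1)]
      = (1/6)[(1) + (-exp(2*I*pi/3)) + (exp(-2*I*pi/3)) + (-1) + (exp(2*I*pi/3)) + (-exp(-2*I*pi/3))] = 0/6 = 0
  <chi_1*chi_1, chi_4> = (1/6)[1*(1)*conj(1) + 1*(exp(2*I*pi/3))*conj(exp(-2*I*pi/3)) + 1*(exp(-2*I*pi/3))*conj(exp(2*I*pi/3)) + 1*(1)*conj(1) + 1*(exp(2*I*pi/3))*conj(exp(-2*I*pi/3)) + 1*(exp(-2*I*pi/3))*conj(exp(2*I*pi/3))]
      = (1/6)[(1) + (exp(-2*I*pi/3)) + (exp(2*I*pi/3)) + (1) + (exp(-2*I*pi/3)) + (exp(2*I*pi/3))] = 0/6 = 0
  <chi_1*chi_1, chi_5> = (1/6)[1*(1)*conj(1) + 1*(exp(2*I*pi/3))*conj(exp(-I*pi/3)) + 1*(exp(-2*I*pi/3))*conj(exp(-2*I*pi/3)) + 1*(1)*conj(-1) + 1*(exp(2*I*pi/3))*conj(exp(2*I*pi/3)) + 1*(exp(-2*I*pi/3))*conj(exp(I*pi/3))]
      = (1/6)[(1) + (-1) + (1) + (-1) + (1) + (-1)] = 0/6 = 0
(Exp terms are combined using exp(i*s)*conj(exp(i*t)) = exp(i*(s-t)), and sums of them are collapsed using the identity that for every m > 1 the m distinct m-th roots of unity sum to 0, e.g. 1 + exp(2*I*pi/3) + exp(-2*I*pi/3) = 0.)
Hence the multiplicities are chi_2: 1. Dimension check: dim(chi_1)*dim(chi_1) = 1*1 = 1 and sum (mult * dim) = 1*1 = 1.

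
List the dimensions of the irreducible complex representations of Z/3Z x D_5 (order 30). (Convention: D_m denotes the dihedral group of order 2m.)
Dimensions: 1, 1, 1, 1, 1, 1, 2, 2, 2, 2, 2, 2

Justification: There are 12 irreducibles (= number of conjugacy classes). Their dimensions d_i satisfy sum d_i^2 = |G| = 30: 1 + 1 + 1 + 1 + 1 + 1 + 4 + 4 + 4 + 4 + 4 + 4 = 30. (For the product with Z/3Z: each of the 3 1-dim characters of Z/3Z tensors with each irrep of D_5, giving 3 copies of each D_5-dimension.)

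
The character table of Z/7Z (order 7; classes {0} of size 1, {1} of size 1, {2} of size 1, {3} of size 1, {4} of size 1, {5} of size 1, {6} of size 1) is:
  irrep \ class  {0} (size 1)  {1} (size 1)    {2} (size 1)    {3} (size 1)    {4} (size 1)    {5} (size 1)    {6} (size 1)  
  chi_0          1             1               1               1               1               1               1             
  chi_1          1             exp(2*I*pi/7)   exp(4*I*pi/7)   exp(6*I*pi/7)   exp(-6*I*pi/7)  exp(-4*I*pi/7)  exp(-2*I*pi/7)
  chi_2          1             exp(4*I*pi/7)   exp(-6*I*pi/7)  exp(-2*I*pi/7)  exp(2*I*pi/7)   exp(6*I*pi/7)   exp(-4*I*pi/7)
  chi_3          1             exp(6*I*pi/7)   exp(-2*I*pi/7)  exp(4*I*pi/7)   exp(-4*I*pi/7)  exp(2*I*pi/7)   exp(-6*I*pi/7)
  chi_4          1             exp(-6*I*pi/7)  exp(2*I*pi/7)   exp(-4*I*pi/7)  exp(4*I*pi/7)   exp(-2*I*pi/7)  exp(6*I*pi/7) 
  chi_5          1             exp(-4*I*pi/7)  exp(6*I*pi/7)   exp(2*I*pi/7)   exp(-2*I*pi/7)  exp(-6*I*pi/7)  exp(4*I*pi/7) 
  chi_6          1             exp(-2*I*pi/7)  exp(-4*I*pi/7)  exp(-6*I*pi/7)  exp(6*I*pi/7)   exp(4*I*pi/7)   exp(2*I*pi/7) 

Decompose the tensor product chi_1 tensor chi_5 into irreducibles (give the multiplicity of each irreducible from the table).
chi_1 tensor chi_5 = chi_6 (all other irreducibles have multiplicity 0).

Justification: The character of a tensor product is the pointwise product (chi_1 * chi_5)(C) = chi_1(C) * chi_5(C):
  {0}: (1)*(1), {1}: (exp(2*I*pi/7))*(exp(-4*I*pi/7)), {2}: (exp(4*I*pi/7))*(exp(6*I*pi/7)), {3}: (exp(6*I*pi/7))*(exp(2*I*pi/7)), {4}: (exp(-6*I*pi/7))*(exp(-2*I*pi/7)), {5}: (exp(-4*I*pi/7))*(exp(-6*I*pi/7)), {6}: (exp(-2*I*pi/7))*(exp(4*I*pi/7))
so (chi_1 * chi_5) takes values
  {0} -> 1, {1} -> exp(-2*I*pi/7), {2} -> exp(-4*I*pi/7), {3} -> exp(-6*I*pi/7), {4} -> exp(6*I*pi/7), {5} -> exp(4*I*pi/7), {6} -> exp(2*I*pi/7).
Now take the inner product of this character with each irreducible chi from the table, <chi_1*chi_5, chi> = (1/7) sum_C |C| (chi_1*chi_5)(C) conj(chi(C)):
  <chi_1*chi_5, chi_0> = (1/7)[1*(1)*conj(1) + 1*(exp(-2*I*pi/7))*conj(1) + 1*(exp(-4*I*pi/7))*conj(1) + 1*(exp(-6*I*pi/7))*conj(1) + 1*(exp(6*I*pi/7))*conj(1) + 1*(exp(4*I*pi/7))*conj(1) + 1*(exp(2*I*pi/7))*conj(1)]
      = (1/7)[(1) + (exp(-2*I*pi/7)) + (exp(-4*I*pi/7)) + (exp(-6*I*pi/7)) + (exp(6*I*pi/7)) + (exp(4*I*pi/7)) + (exp(2*I*pi/7))] = 0/7 = 0
  <chi_1*chi_5, chi_1> = (1/7)[1*(1)*conj(1) + 1*(exp(-2*I*pi/7))*conj(exp(2*I*pi/7)) + 1*(exp(-4*I*pi/7))*conj(exp(4*I*pi/7)) + 1*(exp(-6*I*pi/7))*conj(exp(6*I*pi/7)) + 1*(exp(6*I*pi/7))*conj(exp(-6*I*pi/7)) + 1*(exp(4*I*pi/7))*conj(exp(-4*I*pi/7)) + 1*(exp(2*I*pi/7))*conj(exp(-2*I*pi/7))]
      = (1/7)[(1) + (exp(-4*I*pi/7)) + (exp(6*I*pi/7)) + (exp(2*I*pi/7)) + (exp(-2*I*pi/7)) + (exp(-6*I*pi/7)) + (exp(4*I*pi/7))] = 0/7 = 0
  <chi_1*chi_5, chi_2> = (1/7)[1*(1)*conj(1) + 1*(exp(-2*I*pi/7))*conj(exp(4*I*pi/7)) + 1*(exp(-4*I*pi/7))*conj(exp(-6*I*pi/7)) + 1*(exp(-6*I*pi/7))*conj(exp(-2*I*pi/7)) + 1*(exp(6*I*pi/7))*conj(exp(2*I*pi/7)) + 1*(exp(4*I*pi/7))*conj(exp(6*I*pi/7)) + 1*(exp(2*I*pi/7))*conj(exp(-4*I*pi/7))]
      = (1/7)[(1) + (exp(-6*I*pi/7)) + (exp(2*I*pi/7)) + (exp(-4*I*pi/7)) + (exp(4*I*pi/7)) + (exp(-2*I*pi/7)) + (exp(6*I*pi/7))] = 0/7 = 0
  <chi_1*chi_5, chi_3> = (1/7)[1*(1)*conj(1) + 1*(exp(-2*I*pi/7))*conj(exp(6*I*pi/7)) + 1*(exp(-4*I*pi/7))*conj(exp(-2*I*pi/7)) + 1*(exp(-6*I*pi/7))*conj(exp(4*I*pi/7)) + 1*(exp(6*I*pi/7))*conj(exp(-4*I*pi/7)) + 1*(exp(4*I*pi/7))*conj(exp(2*I*pi/7)) + 1*(exp(2*I*pi/7))*conj(exp(-6*I*pi/7))]
      = (1/7)[(1) + (exp(6*I*pi/7)) + (exp(-2*I*pi/7)) + (exp(4*I*pi/7)) + (exp(-4*I*pi/7)) + (exp(2*I*pi/7)) + (exp(-6*I*pi/7))] = 0/7 = 0
  <chi_1*chi_5, chi_4> = (1/7)[1*(1)*conj(1) + 1*(exp(-2*I*pi/7))*conj(exp(-6*I*pi/7)) + 1*(exp(-4*I*pi/7))*conj(exp(2*I*pi/7)) + 1*(exp(-6*I*pi/7))*conj(exp(-4*I*pi/7)) + 1*(exp(6*I*pi/7))*conj(exp(4*I*pi/7)) + 1*(exp(4*I*pi/7))*conj(exp(-2*I*pi/7)) + 1*(exp(2*I*pi/7))*conj(exp(6*I*pi/7))]
      = (1/7)[(1) + (exp(4*I*pi/7)) + (exp(-6*I*pi/7)) + (exp(-2*I*pi/7)) + (exp(2*I*pi/7)) + (exp(6*I*pi/7)) + (exp(-4*I*pi/7))] = 0/7 = 0
  <chi_1*chi_5, chi_5> = (1/7)[1*(1)*conj(1) + 1*(exp(-2*I*pi/7))*conj(exp(-4*I*pi/7)) + 1*(exp(-4*I*pi/7))*conj(exp(6*I*pi/7)) + 1*(exp(-6*I*pi/7))*conj(exp(2*I*pi/7)) + 1*(exp(6*I*pi/7))*conj(exp(-2*I*pi/7)) + 1*(exp(4*I*pi/7))*conj(exp(-6*I*pi/7)) + 1*(exp(2*I*pi/7))*conj(exp(4*I*pi/7))]
      = (1/7)[(1) + (exp(2*I*pi/7)) + (exp(4*I*pi/7)) + (exp(6*I*pi/7)) + (exp(-6*I*pi/7)) + (exp(-4*I*pi/7)) + (exp(-2*I*pi/7))] = 0/7 = 0
  <chi_1*chi_5, chi_6> = (1/7)[1*(1)*conj(1) + 1*(exp(-2*I*pi/7))*conj(exp(-2*I*pi/7)) + 1*(exp(-4*I*pi/7))*conj(exp(-4*I*pi/7)) + 1*(exp(-6*I*pi/7))*conj(exp(-6*I*pi/7)) + 1*(exp(6*I*pi/7))*conj(exp(6*I*pi/7)) + 1*(exp(4*I*pi/7))*conj(exp(4*I*pi/7)) + 1*(exp(2*I*pi/7))*conj(exp(2*I*pi/7))]
      = (1/7)[(1) + (1) + (1) + (1) + (1) + (1) + (1)] = 7/7 = 1
(Exp terms are combined using exp(i*s)*conj(exp(i*t)) = exp(i*(s-t)), and sums of them are collapsed using the identity that for every m > 1 the m distinct m-th roots of unity sum to 0, e.g. 1 + exp(2*I*pi/3) + exp(-2*I*pi/3) = 0.)
Hence the multiplicities are chi_6: 1. Dimension check: dim(chi_1)*dim(chi_5) = 1*1 = 1 and sum (mult * dim) = 1*1 = 1.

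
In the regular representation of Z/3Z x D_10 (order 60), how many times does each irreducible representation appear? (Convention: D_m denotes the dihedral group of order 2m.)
Each irreducible V_i of dimension d_i appears with multiplicity d_i, i.e. rho_reg = (direct sum over all irreducibles V_i) d_i V_i. The irreducible dimensions for Z/3Z x D_10 are 1, 1, 1, 1, 1, 1, 1, 1, 1, 1, 1, 1, 2, 2, 2, 2, 2, 2, 2, 2, 2, 2, 2, 2: 12 irreducibles of dimension 1, each with multiplicity 1; 12 irreducibles of dimension 2, each with multiplicity 2. Total dimension 12*1*1 + 12*2*2 = 60 = |G|.

Reasoning: General theorem: in the regular representation of a finite group G, each irreducible appears with multiplicity equal to its dimension. Check: dim(rho_reg) = sum d_i^2 = 1 + 1 + 1 + 1 + 1 + 1 + 1 + 1 + 1 + 1 + 1 + 1 + 4 + 4 + 4 + 4 + 4 + 4 + 4 + 4 + 4 + 4 + 4 + 4 = 60 = |G|.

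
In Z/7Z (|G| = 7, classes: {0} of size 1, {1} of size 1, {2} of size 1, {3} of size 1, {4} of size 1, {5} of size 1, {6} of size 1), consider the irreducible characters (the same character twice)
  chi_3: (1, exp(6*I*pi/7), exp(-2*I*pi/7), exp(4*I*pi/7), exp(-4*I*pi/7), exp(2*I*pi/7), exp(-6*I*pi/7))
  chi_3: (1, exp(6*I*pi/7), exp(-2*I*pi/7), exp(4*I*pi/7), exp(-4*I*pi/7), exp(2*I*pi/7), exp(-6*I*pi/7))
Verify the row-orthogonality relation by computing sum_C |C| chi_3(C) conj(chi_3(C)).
Sum = 7 = |G| = 7; so <chi_3, chi_3> = 1 (norm-1 confirms irreducibility).

Justification: Compute term by term over conjugacy classes (|C| * chi_3(C) * conj(chi_3(C))):
  1*(1)*conj(1) + 1*(exp(6*I*pi/7))*conj(exp(6*I*pi/7)) + 1*(exp(-2*I*pi/7))*conj(exp(-2*I*pi/7)) + 1*(exp(4*I*pi/7))*conj(exp(4*I*pi/7)) + 1*(exp(-4*I*pi/7))*conj(exp(-4*I*pi/7)) + 1*(exp(2*I*pi/7))*conj(exp(2*I*pi/7)) + 1*(exp(-6*I*pi/7))*conj(exp(-6*I*pi/7))
  = (1) + (1) + (1) + (1) + (1) + (1) + (1)
  = 7.
(Exp terms are combined using exp(i*s)*conj(exp(i*t)) = exp(i*(s-t)), and sums of them are collapsed using the identity that for every m > 1 the m distinct m-th roots of unity sum to 0, e.g. 1 + exp(2*I*pi/3) + exp(-2*I*pi/3) = 0.)
Dividing by |G| = 7 gives 7/7 = 1, matching the row-orthogonality relation <chi_3, chi_3> = [chi_3 = chi_3].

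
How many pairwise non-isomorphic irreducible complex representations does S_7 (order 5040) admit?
15

Working: The number of irreducible complex representations of a finite group equals its number of conjugacy classes. Conjugacy classes in S_7 correspond to cycle types, i.e. partitions of 7; there are p(7) = 15 of them, so S_7 (order 5040) has exactly 15 irreducible complex representations.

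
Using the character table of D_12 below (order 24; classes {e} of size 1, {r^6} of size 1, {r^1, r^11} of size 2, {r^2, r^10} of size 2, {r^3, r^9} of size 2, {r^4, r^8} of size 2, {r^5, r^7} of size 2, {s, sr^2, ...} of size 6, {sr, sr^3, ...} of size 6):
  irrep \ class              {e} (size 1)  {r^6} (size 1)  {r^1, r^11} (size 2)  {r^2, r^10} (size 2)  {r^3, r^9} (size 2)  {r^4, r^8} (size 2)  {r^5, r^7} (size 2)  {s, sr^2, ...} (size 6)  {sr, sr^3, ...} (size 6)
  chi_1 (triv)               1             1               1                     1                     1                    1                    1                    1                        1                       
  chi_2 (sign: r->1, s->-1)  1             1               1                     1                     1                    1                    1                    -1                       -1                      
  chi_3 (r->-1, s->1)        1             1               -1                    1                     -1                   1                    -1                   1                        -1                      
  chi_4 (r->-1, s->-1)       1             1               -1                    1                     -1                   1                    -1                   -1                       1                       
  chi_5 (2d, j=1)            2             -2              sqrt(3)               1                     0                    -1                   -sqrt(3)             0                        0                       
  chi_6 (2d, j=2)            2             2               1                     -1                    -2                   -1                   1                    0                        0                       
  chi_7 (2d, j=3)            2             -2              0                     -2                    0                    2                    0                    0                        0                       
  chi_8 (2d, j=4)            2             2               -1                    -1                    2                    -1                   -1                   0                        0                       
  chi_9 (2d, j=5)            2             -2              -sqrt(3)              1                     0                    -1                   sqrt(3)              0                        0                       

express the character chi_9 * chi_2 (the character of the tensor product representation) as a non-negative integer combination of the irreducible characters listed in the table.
chi_9 tensor chi_2 = chi_9 (all other irreducibles have multiplicity 0).

Explanation: The character of a tensor product is the pointwise product (chi_9 * chi_2)(C) = chi_9(C) * chi_2(C):
  {e}: (2)*(1), {r^6}: (-2)*(1), {r^1, r^11}: (-sqrt(3))*(1), {r^2, r^10}: (1)*(1), {r^3, r^9}: (0)*(1), {r^4, r^8}: (-1)*(1), {r^5, r^7}: (sqrt(3))*(1), {s, sr^2, ...}: (0)*(-1), {sr, sr^3, ...}: (0)*(-1)
so (chi_9 * chi_2) takes values
  {e} -> 2, {r^6} -> -2, {r^1, r^11} -> -sqrt(3), {r^2, r^10} -> 1, {r^3, r^9} -> 0, {r^4, r^8} -> -1, {r^5, r^7} -> sqrt(3), {s, sr^2, ...} -> 0, {sr, sr^3, ...} -> 0.
Now take the inner product of this character with each irreducible chi from the table, <chi_9*chi_2, chi> = (1/24) sum_C |C| (chi_9*chi_2)(C) conj(chi(C)):
  <chi_9*chi_2, chi_1> = (1/24)[1*(2)*conj(1) + 1*(-2)*conj(1) + 2*(-sqrt(3))*conj(1) + 2*(1)*conj(1) + 2*(0)*conj(1) + 2*(-1)*conj(1) + 2*(sqrt(3))*conj(1) + 6*(0)*conj(1) + 6*(0)*conj(1)]
      = (1/24)[(2) + (-2) + (-2*sqrt(3)) + (2) + (0) + (-2) + (2*sqrt(3)) + (0) + (0)] = 0/24 = 0
  <chi_9*chi_2, chi_2> = (1/24)[1*(2)*conj(1) + 1*(-2)*conj(1) + 2*(-sqrt(3))*conj(1) + 2*(1)*conj(1) + 2*(0)*conj(1) + 2*(-1)*conj(1) + 2*(sqrt(3))*conj(1) + 6*(0)*conj(-1) + 6*(0)*conj(-1)]
      = (1/24)[(2) + (-2) + (-2*sqrt(3)) + (2) + (0) + (-2) + (2*sqrt(3)) + (0) + (0)] = 0/24 = 0
  <chi_9*chi_2, chi_3> = (1/24)[1*(2)*conj(1) + 1*(-2)*conj(1) + 2*(-sqrt(3))*conj(-1) + 2*(1)*conj(1) + 2*(0)*conj(-1) + 2*(-1)*conj(1) + 2*(sqrt(3))*conj(-1) + 6*(0)*conj(1) + 6*(0)*conj(-1)]
      = (1/24)[(2) + (-2) + (2*sqrt(3)) + (2) + (0) + (-2) + (-2*sqrt(3)) + (0) + (0)] = 0/24 = 0
  <chi_9*chi_2, chi_4> = (1/24)[1*(2)*conj(1) + 1*(-2)*conj(1) + 2*(-sqrt(3))*conj(-1) + 2*(1)*conj(1) + 2*(0)*conj(-1) + 2*(-1)*conj(1) + 2*(sqrt(3))*conj(-1) + 6*(0)*conj(-1) + 6*(0)*conj(1)]
      = (1/24)[(2) + (-2) + (2*sqrt(3)) + (2) + (0) + (-2) + (-2*sqrt(3)) + (0) + (0)] = 0/24 = 0
  <chi_9*chi_2, chi_5> = (1/24)[1*(2)*conj(2) + 1*(-2)*conj(-2) + 2*(-sqrt(3))*conj(sqrt(3)) + 2*(1)*conj(1) + 2*(0)*conj(0) + 2*(-1)*conj(-1) + 2*(sqrt(3))*conj(-sqrt(3)) + 6*(0)*conj(0) + 6*(0)*conj(0)]
      = (1/24)[(4) + (4) + (-6) + (2) + (0) + (2) + (-6) + (0) + (0)] = 0/24 = 0
  <chi_9*chi_2, chi_6> = (1/24)[1*(2)*conj(2) + 1*(-2)*conj(2) + 2*(-sqrt(3))*conj(1) + 2*(1)*conj(-1) + 2*(0)*conj(-2) + 2*(-1)*conj(-1) + 2*(sqrt(3))*conj(1) + 6*(0)*conj(0) + 6*(0)*conj(0)]
      = (1/24)[(4) + (-4) + (-2*sqrt(3)) + (-2) + (0) + (2) + (2*sqrt(3)) + (0) + (0)] = 0/24 = 0
  <chi_9*chi_2, chi_7> = (1/24)[1*(2)*conj(2) + 1*(-2)*conj(-2) + 2*(-sqrt(3))*conj(0) + 2*(1)*conj(-2) + 2*(0)*conj(0) + 2*(-1)*conj(2) + 2*(sqrt(3))*conj(0) + 6*(0)*conj(0) + 6*(0)*conj(0)]
      = (1/24)[(4) + (4) + (0) + (-4) + (0) + (-4) + (0) + (0) + (0)] = 0/24 = 0
  <chi_9*chi_2, chi_8> = (1/24)[1*(2)*conj(2) + 1*(-2)*conj(2) + 2*(-sqrt(3))*conj(-1) + 2*(1)*conj(-1) + 2*(0)*conj(2) + 2*(-1)*conj(-1) + 2*(sqrt(3))*conj(-1) + 6*(0)*conj(0) + 6*(0)*conj(0)]
      = (1/24)[(4) + (-4) + (2*sqrt(3)) + (-2) + (0) + (2) + (-2*sqrt(3)) + (0) + (0)] = 0/24 = 0
  <chi_9*chi_2, chi_9> = (1/24)[1*(2)*conj(2) + 1*(-2)*conj(-2) + 2*(-sqrt(3))*conj(-sqrt(3)) + 2*(1)*conj(1) + 2*(0)*conj(0) + 2*(-1)*conj(-1) + 2*(sqrt(3))*conj(sqrt(3)) + 6*(0)*conj(0) + 6*(0)*conj(0)]
      = (1/24)[(4) + (4) + (6) + (2) + (0) + (2) + (6) + (0) + (0)] = 24/24 = 1
Hence the multiplicities are chi_9: 1. Dimension check: dim(chi_9)*dim(chi_2) = 2*1 = 2 and sum (mult * dim) = 1*2 = 2.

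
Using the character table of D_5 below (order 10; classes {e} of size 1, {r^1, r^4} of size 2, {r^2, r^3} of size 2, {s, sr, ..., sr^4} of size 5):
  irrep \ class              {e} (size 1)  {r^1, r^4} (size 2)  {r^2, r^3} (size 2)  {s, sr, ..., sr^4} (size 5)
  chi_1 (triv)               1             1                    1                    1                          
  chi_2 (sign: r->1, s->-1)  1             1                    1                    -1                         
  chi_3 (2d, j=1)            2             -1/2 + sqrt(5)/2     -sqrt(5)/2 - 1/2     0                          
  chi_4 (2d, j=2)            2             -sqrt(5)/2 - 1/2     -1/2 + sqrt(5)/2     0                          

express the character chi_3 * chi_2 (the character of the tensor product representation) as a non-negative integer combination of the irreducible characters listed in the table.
chi_3 tensor chi_2 = chi_3 (all other irreducibles have multiplicity 0).

Explanation: The character of a tensor product is the pointwise product (chi_3 * chi_2)(C) = chi_3(C) * chi_2(C):
  {e}: (2)*(1), {r^1, r^4}: (-1/2 + sqrt(5)/2)*(1), {r^2, r^3}: (-sqrt(5)/2 - 1/2)*(1), {s, sr, ..., sr^4}: (0)*(-1)
so (chi_3 * chi_2) takes values
  {e} -> 2, {r^1, r^4} -> -1/2 + sqrt(5)/2, {r^2, r^3} -> -sqrt(5)/2 - 1/2, {s, sr, ..., sr^4} -> 0.
Now take the inner product of this character with each irreducible chi from the table, <chi_3*chi_2, chi> = (1/10) sum_C |C| (chi_3*chi_2)(C) conj(chi(C)):
  <chi_3*chi_2, chi_1> = (1/10)[1*(2)*conj(1) + 2*(-1/2 + sqrt(5)/2)*conj(1) + 2*(-sqrt(5)/2 - 1/2)*conj(1) + 5*(0)*conj(1)]
      = (1/10)[(2) + (-1 + sqrt(5)) + (-sqrt(5) - 1) + (0)] = 0/10 = 0
  <chi_3*chi_2, chi_2> = (1/10)[1*(2)*conj(1) + 2*(-1/2 + sqrt(5)/2)*conj(1) + 2*(-sqrt(5)/2 - 1/2)*conj(1) + 5*(0)*conj(-1)]
      = (1/10)[(2) + (-1 + sqrt(5)) + (-sqrt(5) - 1) + (0)] = 0/10 = 0
  <chi_3*chi_2, chi_3> = (1/10)[1*(2)*conj(2) + 2*(-1/2 + sqrt(5)/2)*conj(-1/2 + sqrt(5)/2) + 2*(-sqrt(5)/2 - 1/2)*conj(-sqrt(5)/2 - 1/2) + 5*(0)*conj(0)]
      = (1/10)[(4) + (3 - sqrt(5)) + (sqrt(5) + 3) + (0)] = 10/10 = 1
  <chi_3*chi_2, chi_4> = (1/10)[1*(2)*conj(2) + 2*(-1/2 + sqrt(5)/2)*conj(-sqrt(5)/2 - 1/2) + 2*(-sqrt(5)/2 - 1/2)*conj(-1/2 + sqrt(5)/2) + 5*(0)*conj(0)]
      = (1/10)[(4) + (-2) + (-2) + (0)] = 0/10 = 0
Hence the multiplicities are chi_3: 1. Dimension check: dim(chi_3)*dim(chi_2) = 2*1 = 2 and sum (mult * dim) = 1*2 = 2.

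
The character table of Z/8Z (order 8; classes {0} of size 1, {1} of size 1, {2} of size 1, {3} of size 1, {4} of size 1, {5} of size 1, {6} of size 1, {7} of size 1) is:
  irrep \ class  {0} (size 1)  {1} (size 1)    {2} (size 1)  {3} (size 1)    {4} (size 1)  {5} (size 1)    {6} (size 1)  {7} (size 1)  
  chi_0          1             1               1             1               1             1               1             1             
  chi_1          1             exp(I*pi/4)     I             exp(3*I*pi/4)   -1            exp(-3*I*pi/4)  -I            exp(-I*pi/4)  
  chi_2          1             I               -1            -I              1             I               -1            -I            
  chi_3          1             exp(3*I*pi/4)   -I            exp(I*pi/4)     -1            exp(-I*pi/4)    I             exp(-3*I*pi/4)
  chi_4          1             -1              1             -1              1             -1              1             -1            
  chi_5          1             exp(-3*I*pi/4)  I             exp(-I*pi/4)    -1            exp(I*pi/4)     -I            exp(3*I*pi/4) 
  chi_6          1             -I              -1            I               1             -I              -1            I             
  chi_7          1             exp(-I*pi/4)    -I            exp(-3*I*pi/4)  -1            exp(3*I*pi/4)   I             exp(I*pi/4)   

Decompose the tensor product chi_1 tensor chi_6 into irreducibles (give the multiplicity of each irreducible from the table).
chi_1 tensor chi_6 = chi_7 (all other irreducibles have multiplicity 0).

Reasoning: The character of a tensor product is the pointwise product (chi_1 * chi_6)(C) = chi_1(C) * chi_6(C):
  {0}: (1)*(1), {1}: (exp(I*pi/4))*(-I), {2}: (I)*(-1), {3}: (exp(3*I*pi/4))*(I), {4}: (-1)*(1), {5}: (exp(-3*I*pi/4))*(-I), {6}: (-I)*(-1), {7}: (exp(-I*pi/4))*(I)
so (chi_1 * chi_6) takes values
  {0} -> 1, {1} -> -exp(3*I*pi/4), {2} -> -I, {3} -> exp(-3*I*pi/4), {4} -> -1, {5} -> -exp(-I*pi/4), {6} -> I, {7} -> exp(I*pi/4).
Now take the inner product of this character with each irreducible chi from the table, <chi_1*chi_6, chi> = (1/8) sum_C |C| (chi_1*chi_6)(C) conj(chi(C)):
  <chi_1*chi_6, chi_0> = (1/8)[1*(1)*conj(1) + 1*(-exp(3*I*pi/4))*conj(1) + 1*(-I)*conj(1) + 1*(exp(-3*I*pi/4))*conj(1) + 1*(-1)*conj(1) + 1*(-exp(-I*pi/4))*conj(1) + 1*(I)*conj(1) + 1*(exp(I*pi/4))*conj(1)]
      = (1/8)[(1) + (-exp(3*I*pi/4)) + (-I) + (exp(-3*I*pi/4)) + (-1) + (-exp(-I*pi/4)) + (I) + (exp(I*pi/4))] = 0/8 = 0
  <chi_1*chi_6, chi_1> = (1/8)[1*(1)*conj(1) + 1*(-exp(3*I*pi/4))*conj(exp(I*pi/4)) + 1*(-I)*conj(I) + 1*(exp(-3*I*pi/4))*conj(exp(3*I*pi/4)) + 1*(-1)*conj(-1) + 1*(-exp(-I*pi/4))*conj(exp(-3*I*pi/4)) + 1*(I)*conj(-I) + 1*(exp(I*pi/4))*conj(exp(-I*pi/4))]
      = (1/8)[(1) + (-I) + (-1) + (I) + (1) + (-I) + (-1) + (I)] = 0/8 = 0
  <chi_1*chi_6, chi_2> = (1/8)[1*(1)*conj(1) + 1*(-exp(3*I*pi/4))*conj(I) + 1*(-I)*conj(-1) + 1*(exp(-3*I*pi/4))*conj(-I) + 1*(-1)*conj(1) + 1*(-exp(-I*pi/4))*conj(I) + 1*(I)*conj(-1) + 1*(exp(I*pi/4))*conj(-I)]
      = (1/8)[(1) + (exp(-3*I*pi/4)) + (I) + (exp(-I*pi/4)) + (-1) + (exp(I*pi/4)) + (-I) + (exp(3*I*pi/4))] = 0/8 = 0
  <chi_1*chi_6, chi_3> = (1/8)[1*(1)*conj(1) + 1*(-exp(3*I*pi/4))*conj(exp(3*I*pi/4)) + 1*(-I)*conj(-I) + 1*(exp(-3*I*pi/4))*conj(exp(I*pi/4)) + 1*(-1)*conj(-1) + 1*(-exp(-I*pi/4))*conj(exp(-I*pi/4)) + 1*(I)*conj(I) + 1*(exp(I*pi/4))*conj(exp(-3*I*pi/4))]
      = (1/8)[(1) + (-1) + (1) + (-1) + (1) + (-1) + (1) + (-1)] = 0/8 = 0
  <chi_1*chi_6, chi_4> = (1/8)[1*(1)*conj(1) + 1*(-exp(3*I*pi/4))*conj(-1) + 1*(-I)*conj(1) + 1*(exp(-3*I*pi/4))*conj(-1) + 1*(-1)*conj(1) + 1*(-exp(-I*pi/4))*conj(-1) + 1*(I)*conj(1) + 1*(exp(I*pi/4))*conj(-1)]
      = (1/8)[(1) + (exp(3*I*pi/4)) + (-I) + (-exp(-3*I*pi/4)) + (-1) + (exp(-I*pi/4)) + (I) + (-exp(I*pi/4))] = 0/8 = 0
  <chi_1*chi_6, chi_5> = (1/8)[1*(1)*conj(1) + 1*(-exp(3*I*pi/4))*conj(exp(-3*I*pi/4)) + 1*(-I)*conj(I) + 1*(exp(-3*I*pi/4))*conj(exp(-I*pi/4)) + 1*(-1)*conj(-1) + 1*(-exp(-I*pi/4))*conj(exp(I*pi/4)) + 1*(I)*conj(-I) + 1*(exp(I*pi/4))*conj(exp(3*I*pi/4))]
      = (1/8)[(1) + (I) + (-1) + (-I) + (1) + (I) + (-1) + (-I)] = 0/8 = 0
  <chi_1*chi_6, chi_6> = (1/8)[1*(1)*conj(1) + 1*(-exp(3*I*pi/4))*conj(-I) + 1*(-I)*conj(-1) + 1*(exp(-3*I*pi/4))*conj(I) + 1*(-1)*conj(1) + 1*(-exp(-I*pi/4))*conj(-I) + 1*(I)*conj(-1) + 1*(exp(I*pi/4))*conj(I)]
      = (1/8)[(1) + (-exp(-3*I*pi/4)) + (I) + (-exp(-I*pi/4)) + (-1) + (-exp(I*pi/4)) + (-I) + (-exp(3*I*pi/4))] = 0/8 = 0
  <chi_1*chi_6, chi_7> = (1/8)[1*(1)*conj(1) + 1*(-exp(3*I*pi/4))*conj(exp(-I*pi/4)) + 1*(-I)*conj(-I) + 1*(exp(-3*I*pi/4))*conj(exp(-3*I*pi/4)) + 1*(-1)*conj(-1) + 1*(-exp(-I*pi/4))*conj(exp(3*I*pi/4)) + 1*(I)*conj(I) + 1*(exp(I*pi/4))*conj(exp(I*pi/4))]
      = (1/8)[(1) + (1) + (1) + (1) + (1) + (1) + (1) + (1)] = 8/8 = 1
(Exp terms are combined using exp(i*s)*conj(exp(i*t)) = exp(i*(s-t)), and sums of them are collapsed using the identity that for every m > 1 the m distinct m-th roots of unity sum to 0, e.g. 1 + exp(2*I*pi/3) + exp(-2*I*pi/3) = 0.)
Hence the multiplicities are chi_7: 1. Dimension check: dim(chi_1)*dim(chi_6) = 1*1 = 1 and sum (mult * dim) = 1*1 = 1.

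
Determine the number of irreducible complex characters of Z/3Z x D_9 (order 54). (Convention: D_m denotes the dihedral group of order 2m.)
18

Proof sketch: The number of irreducible complex representations of a finite group equals its number of conjugacy classes. For a direct product, #classes(G x H) = #classes(G) * #classes(H). Z/3Z has 3 classes (abelian), D_9 has 6 classes, so 3 * 6 = 18, so Z/3Z x D_9 (order 54) has exactly 18 irreducible complex representations.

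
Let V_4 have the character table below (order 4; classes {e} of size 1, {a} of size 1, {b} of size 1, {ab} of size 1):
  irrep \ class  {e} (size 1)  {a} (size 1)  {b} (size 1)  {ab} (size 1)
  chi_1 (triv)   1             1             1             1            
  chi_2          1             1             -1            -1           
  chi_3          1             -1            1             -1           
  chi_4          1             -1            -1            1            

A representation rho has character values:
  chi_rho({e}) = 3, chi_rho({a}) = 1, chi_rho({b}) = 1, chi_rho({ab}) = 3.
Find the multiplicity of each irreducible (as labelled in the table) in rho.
Multiplicities: chi_1: 2, chi_2: 0, chi_3: 0, chi_4: 1.

Derivation: Use <chi_rho, chi> = (1/|G|) sum_C |C| * chi_rho(C) * conj(chi(C)) with |G| = 4 for each irreducible chi in the table:
  <chi_rho, chi_1> = (1/4)[1*(3)*conj(1) + 1*(1)*conj(1) + 1*(1)*conj(1) + 1*(3)*conj(1)]
      = (1/4)[(3) + (1) + (1) + (3)] = 8/4 = 2
  <chi_rho, chi_2> = (1/4)[1*(3)*conj(1) + 1*(1)*conj(1) + 1*(1)*conj(-1) + 1*(3)*conj(-1)]
      = (1/4)[(3) + (1) + (-1) + (-3)] = 0/4 = 0
  <chi_rho, chi_3> = (1/4)[1*(3)*conj(1) + 1*(1)*conj(-1) + 1*(1)*conj(1) + 1*(3)*conj(-1)]
      = (1/4)[(3) + (-1) + (1) + (-3)] = 0/4 = 0
  <chi_rho, chi_4> = (1/4)[1*(3)*conj(1) + 1*(1)*conj(-1) + 1*(1)*conj(-1) + 1*(3)*conj(1)]
      = (1/4)[(3) + (-1) + (-1) + (3)] = 4/4 = 1
Dimension check: dim(rho) = sum (mult * dim) = 2*1 + 0*1 + 0*1 + 1*1 = 3 = chi_rho(e) = 3.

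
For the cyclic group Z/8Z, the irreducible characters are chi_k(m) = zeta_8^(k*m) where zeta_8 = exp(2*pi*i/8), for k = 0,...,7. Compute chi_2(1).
chi_2(1) = zeta_8^2 = I

Proof sketch: chi_2(1) = zeta_8^(2*1) = zeta_8^2. Since zeta_8^8 = 1, this equals zeta_8^2 = exp(2*pi*i*2/8) = I.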